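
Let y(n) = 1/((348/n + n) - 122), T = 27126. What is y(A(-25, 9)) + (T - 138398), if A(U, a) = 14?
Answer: -64760311/582 ≈ -1.1127e+5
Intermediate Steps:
y(n) = 1/(-122 + n + 348/n) (y(n) = 1/((n + 348/n) - 122) = 1/(-122 + n + 348/n))
y(A(-25, 9)) + (T - 138398) = 14/(348 + 14**2 - 122*14) + (27126 - 138398) = 14/(348 + 196 - 1708) - 111272 = 14/(-1164) - 111272 = 14*(-1/1164) - 111272 = -7/582 - 111272 = -64760311/582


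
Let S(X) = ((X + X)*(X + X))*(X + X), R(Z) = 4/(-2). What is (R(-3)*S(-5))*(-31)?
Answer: -62000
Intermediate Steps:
R(Z) = -2 (R(Z) = 4*(-1/2) = -2)
S(X) = 8*X**3 (S(X) = ((2*X)*(2*X))*(2*X) = (4*X**2)*(2*X) = 8*X**3)
(R(-3)*S(-5))*(-31) = -16*(-5)**3*(-31) = -16*(-125)*(-31) = -2*(-1000)*(-31) = 2000*(-31) = -62000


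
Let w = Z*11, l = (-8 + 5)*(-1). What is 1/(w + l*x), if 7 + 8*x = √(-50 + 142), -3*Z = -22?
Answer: 44952/3500677 - 432*√23/3500677 ≈ 0.012249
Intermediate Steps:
l = 3 (l = -3*(-1) = 3)
Z = 22/3 (Z = -⅓*(-22) = 22/3 ≈ 7.3333)
w = 242/3 (w = (22/3)*11 = 242/3 ≈ 80.667)
x = -7/8 + √23/4 (x = -7/8 + √(-50 + 142)/8 = -7/8 + √92/8 = -7/8 + (2*√23)/8 = -7/8 + √23/4 ≈ 0.32396)
1/(w + l*x) = 1/(242/3 + 3*(-7/8 + √23/4)) = 1/(242/3 + (-21/8 + 3*√23/4)) = 1/(1873/24 + 3*√23/4)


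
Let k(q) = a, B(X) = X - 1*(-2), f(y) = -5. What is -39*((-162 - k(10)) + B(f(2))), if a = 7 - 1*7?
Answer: 6435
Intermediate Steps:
B(X) = 2 + X (B(X) = X + 2 = 2 + X)
a = 0 (a = 7 - 7 = 0)
k(q) = 0
-39*((-162 - k(10)) + B(f(2))) = -39*((-162 - 1*0) + (2 - 5)) = -39*((-162 + 0) - 3) = -39*(-162 - 3) = -39*(-165) = 6435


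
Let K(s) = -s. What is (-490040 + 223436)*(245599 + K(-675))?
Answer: -65657633496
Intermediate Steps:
(-490040 + 223436)*(245599 + K(-675)) = (-490040 + 223436)*(245599 - 1*(-675)) = -266604*(245599 + 675) = -266604*246274 = -65657633496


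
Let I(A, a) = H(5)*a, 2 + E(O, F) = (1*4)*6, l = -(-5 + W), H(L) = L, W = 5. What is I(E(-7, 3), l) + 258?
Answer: 258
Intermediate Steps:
l = 0 (l = -(-5 + 5) = -1*0 = 0)
E(O, F) = 22 (E(O, F) = -2 + (1*4)*6 = -2 + 4*6 = -2 + 24 = 22)
I(A, a) = 5*a
I(E(-7, 3), l) + 258 = 5*0 + 258 = 0 + 258 = 258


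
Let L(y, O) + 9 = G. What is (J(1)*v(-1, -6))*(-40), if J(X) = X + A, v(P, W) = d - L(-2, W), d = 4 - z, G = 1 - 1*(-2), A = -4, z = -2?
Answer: 1440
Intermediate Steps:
G = 3 (G = 1 + 2 = 3)
L(y, O) = -6 (L(y, O) = -9 + 3 = -6)
d = 6 (d = 4 - 1*(-2) = 4 + 2 = 6)
v(P, W) = 12 (v(P, W) = 6 - 1*(-6) = 6 + 6 = 12)
J(X) = -4 + X (J(X) = X - 4 = -4 + X)
(J(1)*v(-1, -6))*(-40) = ((-4 + 1)*12)*(-40) = -3*12*(-40) = -36*(-40) = 1440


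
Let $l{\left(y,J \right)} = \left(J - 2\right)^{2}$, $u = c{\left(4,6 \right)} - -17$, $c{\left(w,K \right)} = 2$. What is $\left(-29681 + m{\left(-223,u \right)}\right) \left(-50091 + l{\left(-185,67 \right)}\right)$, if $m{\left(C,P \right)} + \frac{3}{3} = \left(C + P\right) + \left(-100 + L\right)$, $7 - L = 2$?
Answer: $1375108546$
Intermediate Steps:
$L = 5$ ($L = 7 - 2 = 5$)
$u = 19$ ($u = 2 - -17 = 2 + 17 = 19$)
$l{\left(y,J \right)} = \left(-2 + J\right)^{2}$
$m{\left(C,P \right)} = -96 + C + P$ ($m{\left(C,P \right)} = -1 + \left(\left(C + P\right) + \left(-100 + 5\right)\right) = -1 - \left(95 - C - P\right) = -1 + \left(-95 + C + P\right) = -96 + C + P$)
$\left(-29681 + m{\left(-223,u \right)}\right) \left(-50091 + l{\left(-185,67 \right)}\right) = \left(-29681 - 300\right) \left(-50091 + \left(-2 + 67\right)^{2}\right) = \left(-29681 - 300\right) \left(-50091 + 65^{2}\right) = - 29981 \left(-50091 + 4225\right) = \left(-29981\right) \left(-45866\right) = 1375108546$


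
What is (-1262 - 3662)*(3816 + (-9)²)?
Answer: -19188828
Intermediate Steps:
(-1262 - 3662)*(3816 + (-9)²) = -4924*(3816 + 81) = -4924*3897 = -19188828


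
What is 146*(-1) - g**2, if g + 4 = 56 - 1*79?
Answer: -875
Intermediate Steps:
g = -27 (g = -4 + (56 - 1*79) = -4 + (56 - 79) = -4 - 23 = -27)
146*(-1) - g**2 = 146*(-1) - 1*(-27)**2 = -146 - 1*729 = -146 - 729 = -875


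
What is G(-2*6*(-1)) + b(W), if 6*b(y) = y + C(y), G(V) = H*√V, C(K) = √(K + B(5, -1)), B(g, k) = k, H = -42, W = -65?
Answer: -65/6 - 84*√3 + I*√66/6 ≈ -156.33 + 1.354*I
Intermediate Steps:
C(K) = √(-1 + K) (C(K) = √(K - 1) = √(-1 + K))
G(V) = -42*√V
b(y) = y/6 + √(-1 + y)/6 (b(y) = (y + √(-1 + y))/6 = y/6 + √(-1 + y)/6)
G(-2*6*(-1)) + b(W) = -42*√12 + ((⅙)*(-65) + √(-1 - 65)/6) = -42*2*√3 + (-65/6 + √(-66)/6) = -84*√3 + (-65/6 + (I*√66)/6) = -84*√3 + (-65/6 + I*√66/6) = -65/6 - 84*√3 + I*√66/6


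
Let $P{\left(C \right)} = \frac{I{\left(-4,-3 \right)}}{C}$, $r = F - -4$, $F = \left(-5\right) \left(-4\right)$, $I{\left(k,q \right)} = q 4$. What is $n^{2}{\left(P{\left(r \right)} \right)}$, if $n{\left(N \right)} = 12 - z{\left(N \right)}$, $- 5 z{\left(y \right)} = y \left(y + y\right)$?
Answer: $\frac{14641}{100} \approx 146.41$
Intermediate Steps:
$I{\left(k,q \right)} = 4 q$
$F = 20$
$z{\left(y \right)} = - \frac{2 y^{2}}{5}$ ($z{\left(y \right)} = - \frac{y \left(y + y\right)}{5} = - \frac{y 2 y}{5} = - \frac{2 y^{2}}{5}$)
$r = 24$ ($r = 20 - -4 = 20 + 4 = 24$)
$P{\left(C \right)} = - \frac{12}{C}$ ($P{\left(C \right)} = \frac{4 \left(-3\right)}{C} = - \frac{12}{C}$)
$n{\left(N \right)} = 12 + \frac{2 N^{2}}{5}$ ($n{\left(N \right)} = 12 - - \frac{2 N^{2}}{5} = 12 + \frac{2 N^{2}}{5}$)
$n^{2}{\left(P{\left(r \right)} \right)} = \left(12 + \frac{2 \left(- \frac{12}{24}\right)^{2}}{5}\right)^{2} = \left(12 + \frac{2 \left(\left(-12\right) \frac{1}{24}\right)^{2}}{5}\right)^{2} = \left(12 + \frac{2 \left(- \frac{1}{2}\right)^{2}}{5}\right)^{2} = \left(12 + \frac{2}{5} \cdot \frac{1}{4}\right)^{2} = \left(12 + \frac{1}{10}\right)^{2} = \left(\frac{121}{10}\right)^{2} = \frac{14641}{100}$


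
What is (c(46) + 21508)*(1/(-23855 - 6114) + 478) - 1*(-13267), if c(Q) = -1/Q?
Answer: 14191150891685/1378574 ≈ 1.0294e+7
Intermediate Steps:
(c(46) + 21508)*(1/(-23855 - 6114) + 478) - 1*(-13267) = (-1/46 + 21508)*(1/(-23855 - 6114) + 478) - 1*(-13267) = (-1*1/46 + 21508)*(1/(-29969) + 478) + 13267 = (-1/46 + 21508)*(-1/29969 + 478) + 13267 = (989367/46)*(14325181/29969) + 13267 = 14172861350427/1378574 + 13267 = 14191150891685/1378574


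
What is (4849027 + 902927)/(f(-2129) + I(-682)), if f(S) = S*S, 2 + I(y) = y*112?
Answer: 5751954/4456255 ≈ 1.2908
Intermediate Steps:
I(y) = -2 + 112*y (I(y) = -2 + y*112 = -2 + 112*y)
f(S) = S**2
(4849027 + 902927)/(f(-2129) + I(-682)) = (4849027 + 902927)/((-2129)**2 + (-2 + 112*(-682))) = 5751954/(4532641 + (-2 - 76384)) = 5751954/(4532641 - 76386) = 5751954/4456255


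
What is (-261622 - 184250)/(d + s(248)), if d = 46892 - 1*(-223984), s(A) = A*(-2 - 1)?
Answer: -37156/22511 ≈ -1.6506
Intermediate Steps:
s(A) = -3*A (s(A) = A*(-3) = -3*A)
d = 270876 (d = 46892 + 223984 = 270876)
(-261622 - 184250)/(d + s(248)) = (-261622 - 184250)/(270876 - 3*248) = -445872/(270876 - 744) = -445872/270132 = -445872*1/270132 = -37156/22511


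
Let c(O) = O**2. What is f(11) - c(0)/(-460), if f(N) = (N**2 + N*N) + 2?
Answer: 244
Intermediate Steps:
f(N) = 2 + 2*N**2 (f(N) = (N**2 + N**2) + 2 = 2*N**2 + 2 = 2 + 2*N**2)
f(11) - c(0)/(-460) = (2 + 2*11**2) - 0**2/(-460) = (2 + 2*121) - 0*(-1)/460 = (2 + 242) - 1*0 = 244 + 0 = 244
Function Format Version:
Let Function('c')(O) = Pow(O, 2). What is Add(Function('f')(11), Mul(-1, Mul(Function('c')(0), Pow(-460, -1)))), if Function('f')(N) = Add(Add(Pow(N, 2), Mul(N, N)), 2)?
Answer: 244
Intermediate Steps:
Function('f')(N) = Add(2, Mul(2, Pow(N, 2))) (Function('f')(N) = Add(Add(Pow(N, 2), Pow(N, 2)), 2) = Add(Mul(2, Pow(N, 2)), 2) = Add(2, Mul(2, Pow(N, 2))))
Add(Function('f')(11), Mul(-1, Mul(Function('c')(0), Pow(-460, -1)))) = Add(Add(2, Mul(2, Pow(11, 2))), Mul(-1, Mul(Pow(0, 2), Pow(-460, -1)))) = Add(Add(2, Mul(2, 121)), Mul(-1, Mul(0, Rational(-1, 460)))) = Add(Add(2, 242), Mul(-1, 0)) = Add(244, 0) = 244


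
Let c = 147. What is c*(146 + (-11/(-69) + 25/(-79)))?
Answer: 38954510/1817 ≈ 21439.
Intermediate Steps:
c*(146 + (-11/(-69) + 25/(-79))) = 147*(146 + (-11/(-69) + 25/(-79))) = 147*(146 + (-11*(-1/69) + 25*(-1/79))) = 147*(146 + (11/69 - 25/79)) = 147*(146 - 856/5451) = 147*(794990/5451) = 38954510/1817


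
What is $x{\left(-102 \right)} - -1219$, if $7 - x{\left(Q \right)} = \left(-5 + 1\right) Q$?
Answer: $818$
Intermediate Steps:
$x{\left(Q \right)} = 7 + 4 Q$ ($x{\left(Q \right)} = 7 - \left(-5 + 1\right) Q = 7 - - 4 Q = 7 + 4 Q$)
$x{\left(-102 \right)} - -1219 = \left(7 + 4 \left(-102\right)\right) - -1219 = \left(7 - 408\right) + 1219 = -401 + 1219 = 818$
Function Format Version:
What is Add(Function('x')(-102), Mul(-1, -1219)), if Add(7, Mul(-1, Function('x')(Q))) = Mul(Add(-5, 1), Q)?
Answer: 818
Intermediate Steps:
Function('x')(Q) = Add(7, Mul(4, Q)) (Function('x')(Q) = Add(7, Mul(-1, Mul(Add(-5, 1), Q))) = Add(7, Mul(-1, Mul(-4, Q))) = Add(7, Mul(4, Q)))
Add(Function('x')(-102), Mul(-1, -1219)) = Add(Add(7, Mul(4, -102)), Mul(-1, -1219)) = Add(Add(7, -408), 1219) = Add(-401, 1219) = 818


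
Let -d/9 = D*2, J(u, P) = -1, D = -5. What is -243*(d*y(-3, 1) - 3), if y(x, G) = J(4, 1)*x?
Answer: -64881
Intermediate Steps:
d = 90 (d = -(-45)*2 = -9*(-10) = 90)
y(x, G) = -x
-243*(d*y(-3, 1) - 3) = -243*(90*(-1*(-3)) - 3) = -243*(90*3 - 3) = -243*(270 - 3) = -243*267 = -64881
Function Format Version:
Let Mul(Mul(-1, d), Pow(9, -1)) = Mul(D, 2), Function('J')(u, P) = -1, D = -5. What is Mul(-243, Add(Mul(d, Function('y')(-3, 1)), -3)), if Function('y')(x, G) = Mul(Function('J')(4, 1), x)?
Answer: -64881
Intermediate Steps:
d = 90 (d = Mul(-9, Mul(-5, 2)) = Mul(-9, -10) = 90)
Function('y')(x, G) = Mul(-1, x)
Mul(-243, Add(Mul(d, Function('y')(-3, 1)), -3)) = Mul(-243, Add(Mul(90, Mul(-1, -3)), -3)) = Mul(-243, Add(Mul(90, 3), -3)) = Mul(-243, Add(270, -3)) = Mul(-243, 267) = -64881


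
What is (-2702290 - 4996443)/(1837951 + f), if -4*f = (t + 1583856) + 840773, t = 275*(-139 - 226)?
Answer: -15397466/2513775 ≈ -6.1252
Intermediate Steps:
t = -100375 (t = 275*(-365) = -100375)
f = -1162127/2 (f = -((-100375 + 1583856) + 840773)/4 = -(1483481 + 840773)/4 = -¼*2324254 = -1162127/2 ≈ -5.8106e+5)
(-2702290 - 4996443)/(1837951 + f) = (-2702290 - 4996443)/(1837951 - 1162127/2) = -7698733/2513775/2 = -7698733*2/2513775 = -15397466/2513775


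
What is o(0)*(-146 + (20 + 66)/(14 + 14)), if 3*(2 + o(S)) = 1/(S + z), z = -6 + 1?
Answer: 20677/70 ≈ 295.39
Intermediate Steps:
z = -5
o(S) = -2 + 1/(3*(-5 + S)) (o(S) = -2 + 1/(3*(S - 5)) = -2 + 1/(3*(-5 + S)))
o(0)*(-146 + (20 + 66)/(14 + 14)) = ((31 - 6*0)/(3*(-5 + 0)))*(-146 + (20 + 66)/(14 + 14)) = ((1/3)*(31 + 0)/(-5))*(-146 + 86/28) = ((1/3)*(-1/5)*31)*(-146 + 86*(1/28)) = -31*(-146 + 43/14)/15 = -31/15*(-2001/14) = 20677/70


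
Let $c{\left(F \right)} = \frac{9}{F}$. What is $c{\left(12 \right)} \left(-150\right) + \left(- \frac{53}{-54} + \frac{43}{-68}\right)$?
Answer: $- \frac{205909}{1836} \approx -112.15$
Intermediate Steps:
$c{\left(12 \right)} \left(-150\right) + \left(- \frac{53}{-54} + \frac{43}{-68}\right) = \frac{9}{12} \left(-150\right) + \left(- \frac{53}{-54} + \frac{43}{-68}\right) = 9 \cdot \frac{1}{12} \left(-150\right) + \left(\left(-53\right) \left(- \frac{1}{54}\right) + 43 \left(- \frac{1}{68}\right)\right) = \frac{3}{4} \left(-150\right) + \left(\frac{53}{54} - \frac{43}{68}\right) = - \frac{225}{2} + \frac{641}{1836} = - \frac{205909}{1836}$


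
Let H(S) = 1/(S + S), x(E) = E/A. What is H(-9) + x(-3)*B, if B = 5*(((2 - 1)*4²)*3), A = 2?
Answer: -6481/18 ≈ -360.06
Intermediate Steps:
x(E) = E/2
B = 240 (B = 5*((1*16)*3) = 5*(16*3) = 5*48 = 240)
H(S) = 1/(2*S)
H(-9) + x(-3)*B = (½)/(-9) + ((½)*(-3))*240 = (½)*(-⅑) - 3/2*240 = -1/18 - 360 = -6481/18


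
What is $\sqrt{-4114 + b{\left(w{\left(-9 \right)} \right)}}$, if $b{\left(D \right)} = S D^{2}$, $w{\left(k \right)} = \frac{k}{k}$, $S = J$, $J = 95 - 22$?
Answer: $3 i \sqrt{449} \approx 63.569 i$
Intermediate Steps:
$J = 73$
$S = 73$
$w{\left(k \right)} = 1$
$b{\left(D \right)} = 73 D^{2}$
$\sqrt{-4114 + b{\left(w{\left(-9 \right)} \right)}} = \sqrt{-4114 + 73 \cdot 1^{2}} = \sqrt{-4114 + 73 \cdot 1} = \sqrt{-4114 + 73} = \sqrt{-4041} = 3 i \sqrt{449}$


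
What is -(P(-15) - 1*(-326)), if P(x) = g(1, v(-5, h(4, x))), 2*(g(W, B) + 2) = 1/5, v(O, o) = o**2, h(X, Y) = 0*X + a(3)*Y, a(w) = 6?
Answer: -3241/10 ≈ -324.10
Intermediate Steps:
h(X, Y) = 6*Y (h(X, Y) = 0*X + 6*Y = 0 + 6*Y = 6*Y)
g(W, B) = -19/10 (g(W, B) = -2 + (1/2)/5 = -2 + (1/2)*(1/5) = -2 + 1/10 = -19/10)
P(x) = -19/10
-(P(-15) - 1*(-326)) = -(-19/10 - 1*(-326)) = -(-19/10 + 326) = -1*3241/10 = -3241/10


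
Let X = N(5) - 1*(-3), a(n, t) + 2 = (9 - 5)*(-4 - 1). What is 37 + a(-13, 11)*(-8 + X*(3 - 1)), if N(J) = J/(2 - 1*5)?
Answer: 463/3 ≈ 154.33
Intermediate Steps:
N(J) = -J/3 (N(J) = J/(2 - 5) = J/(-3) = J*(-1/3) = -J/3)
a(n, t) = -22 (a(n, t) = -2 + (9 - 5)*(-4 - 1) = -2 + 4*(-5) = -2 - 20 = -22)
X = 4/3 (X = -1/3*5 - 1*(-3) = -5/3 + 3 = 4/3 ≈ 1.3333)
37 + a(-13, 11)*(-8 + X*(3 - 1)) = 37 - 22*(-8 + 4*(3 - 1)/3) = 37 - 22*(-8 + (4/3)*2) = 37 - 22*(-8 + 8/3) = 37 - 22*(-16/3) = 37 + 352/3 = 463/3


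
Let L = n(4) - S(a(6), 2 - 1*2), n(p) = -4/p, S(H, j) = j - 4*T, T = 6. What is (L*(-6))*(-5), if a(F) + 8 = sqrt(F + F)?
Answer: 690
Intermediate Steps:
a(F) = -8 + sqrt(2)*sqrt(F) (a(F) = -8 + sqrt(F + F) = -8 + sqrt(2*F) = -8 + sqrt(2)*sqrt(F))
S(H, j) = -24 + j (S(H, j) = j - 4*6 = j - 24 = -24 + j)
L = 23 (L = -4/4 - (-24 + (2 - 1*2)) = -4*1/4 - (-24 + (2 - 2)) = -1 - (-24 + 0) = -1 - 1*(-24) = -1 + 24 = 23)
(L*(-6))*(-5) = (23*(-6))*(-5) = -138*(-5) = 690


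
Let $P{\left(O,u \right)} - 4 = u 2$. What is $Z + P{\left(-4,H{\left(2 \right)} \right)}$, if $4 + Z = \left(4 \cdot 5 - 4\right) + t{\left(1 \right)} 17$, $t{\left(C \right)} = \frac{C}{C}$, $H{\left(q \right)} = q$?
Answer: $37$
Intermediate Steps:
$t{\left(C \right)} = 1$
$P{\left(O,u \right)} = 4 + 2 u$ ($P{\left(O,u \right)} = 4 + u 2 = 4 + 2 u$)
$Z = 29$ ($Z = -4 + \left(\left(4 \cdot 5 - 4\right) + 1 \cdot 17\right) = -4 + \left(\left(20 - 4\right) + 17\right) = -4 + \left(16 + 17\right) = -4 + 33 = 29$)
$Z + P{\left(-4,H{\left(2 \right)} \right)} = 29 + \left(4 + 2 \cdot 2\right) = 29 + \left(4 + 4\right) = 29 + 8 = 37$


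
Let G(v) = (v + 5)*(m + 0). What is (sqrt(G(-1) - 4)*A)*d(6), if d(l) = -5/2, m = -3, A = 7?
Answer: -70*I ≈ -70.0*I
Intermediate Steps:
G(v) = -15 - 3*v (G(v) = (v + 5)*(-3 + 0) = (5 + v)*(-3) = -15 - 3*v)
d(l) = -5/2 (d(l) = -5*1/2 = -5/2)
(sqrt(G(-1) - 4)*A)*d(6) = (sqrt((-15 - 3*(-1)) - 4)*7)*(-5/2) = (sqrt((-15 + 3) - 4)*7)*(-5/2) = (sqrt(-12 - 4)*7)*(-5/2) = (sqrt(-16)*7)*(-5/2) = ((4*I)*7)*(-5/2) = (28*I)*(-5/2) = -70*I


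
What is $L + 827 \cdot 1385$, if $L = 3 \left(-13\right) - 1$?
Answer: $1145355$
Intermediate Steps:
$L = -40$ ($L = -39 - 1 = -40$)
$L + 827 \cdot 1385 = -40 + 827 \cdot 1385 = -40 + 1145395 = 1145355$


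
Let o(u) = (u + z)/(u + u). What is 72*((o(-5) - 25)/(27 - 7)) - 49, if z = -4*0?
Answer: -686/5 ≈ -137.20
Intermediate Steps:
z = 0
o(u) = 1/2 (o(u) = (u + 0)/(u + u) = u/((2*u)) = u*(1/(2*u)) = 1/2)
72*((o(-5) - 25)/(27 - 7)) - 49 = 72*((1/2 - 25)/(27 - 7)) - 49 = 72*(-49/2/20) - 49 = 72*(-49/2*1/20) - 49 = 72*(-49/40) - 49 = -441/5 - 49 = -686/5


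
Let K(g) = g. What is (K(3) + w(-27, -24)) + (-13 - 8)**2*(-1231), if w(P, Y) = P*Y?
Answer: -542220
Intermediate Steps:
(K(3) + w(-27, -24)) + (-13 - 8)**2*(-1231) = (3 - 27*(-24)) + (-13 - 8)**2*(-1231) = (3 + 648) + (-21)**2*(-1231) = 651 + 441*(-1231) = 651 - 542871 = -542220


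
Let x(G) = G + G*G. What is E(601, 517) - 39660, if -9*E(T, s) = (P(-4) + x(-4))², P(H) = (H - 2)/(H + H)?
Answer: -634849/16 ≈ -39678.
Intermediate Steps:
x(G) = G + G²
P(H) = (-2 + H)/(2*H) (P(H) = (-2 + H)/((2*H)) = (-2 + H)*(1/(2*H)) = (-2 + H)/(2*H))
E(T, s) = -289/16 (E(T, s) = -((½)*(-2 - 4)/(-4) - 4*(1 - 4))²/9 = -((½)*(-¼)*(-6) - 4*(-3))²/9 = -(¾ + 12)²/9 = -(51/4)²/9 = -⅑*2601/16 = -289/16)
E(601, 517) - 39660 = -289/16 - 39660 = -634849/16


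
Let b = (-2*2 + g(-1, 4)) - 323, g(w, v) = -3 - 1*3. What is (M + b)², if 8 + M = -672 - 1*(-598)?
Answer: 172225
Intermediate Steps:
g(w, v) = -6 (g(w, v) = -3 - 3 = -6)
b = -333 (b = (-2*2 - 6) - 323 = (-4 - 6) - 323 = -10 - 323 = -333)
M = -82 (M = -8 + (-672 - 1*(-598)) = -8 + (-672 + 598) = -8 - 74 = -82)
(M + b)² = (-82 - 333)² = (-415)² = 172225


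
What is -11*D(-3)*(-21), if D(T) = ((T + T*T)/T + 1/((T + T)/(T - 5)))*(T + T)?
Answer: 924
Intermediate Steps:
D(T) = 2*T*((T + T²)/T + (-5 + T)/(2*T)) (D(T) = ((T + T²)/T + 1/((2*T)/(-5 + T)))*(2*T) = ((T + T²)/T + 1/(2*T/(-5 + T)))*(2*T) = ((T + T²)/T + 1*((-5 + T)/(2*T)))*(2*T) = ((T + T²)/T + (-5 + T)/(2*T))*(2*T) = 2*T*((T + T²)/T + (-5 + T)/(2*T)))
-11*D(-3)*(-21) = -11*(-5 + 2*(-3)² + 3*(-3))*(-21) = -11*(-5 + 2*9 - 9)*(-21) = -11*(-5 + 18 - 9)*(-21) = -11*4*(-21) = -44*(-21) = 924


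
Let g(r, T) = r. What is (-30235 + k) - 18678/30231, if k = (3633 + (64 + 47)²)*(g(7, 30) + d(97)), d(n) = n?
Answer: 16415235311/10077 ≈ 1.6290e+6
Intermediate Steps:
k = 1659216 (k = (3633 + (64 + 47)²)*(7 + 97) = (3633 + 111²)*104 = (3633 + 12321)*104 = 15954*104 = 1659216)
(-30235 + k) - 18678/30231 = (-30235 + 1659216) - 18678/30231 = 1628981 - 18678*1/30231 = 1628981 - 6226/10077 = 16415235311/10077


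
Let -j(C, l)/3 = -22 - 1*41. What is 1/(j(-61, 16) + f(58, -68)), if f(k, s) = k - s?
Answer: 1/315 ≈ 0.0031746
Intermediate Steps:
j(C, l) = 189 (j(C, l) = -3*(-22 - 1*41) = -3*(-22 - 41) = -3*(-63) = 189)
1/(j(-61, 16) + f(58, -68)) = 1/(189 + (58 - 1*(-68))) = 1/(189 + (58 + 68)) = 1/(189 + 126) = 1/315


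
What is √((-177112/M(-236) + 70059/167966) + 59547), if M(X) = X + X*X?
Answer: √322940225671345227364030/2328848590 ≈ 244.02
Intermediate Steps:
M(X) = X + X²
√((-177112/M(-236) + 70059/167966) + 59547) = √((-177112*(-1/(236*(1 - 236))) + 70059/167966) + 59547) = √((-177112/((-236*(-235))) + 70059*(1/167966)) + 59547) = √((-177112/55460 + 70059/167966) + 59547) = √((-177112*1/55460 + 70059/167966) + 59547) = √((-44278/13865 + 70059/167966) + 59547) = √(-6465830513/2328848590 + 59547) = √(138669481158217/2328848590) = √322940225671345227364030/2328848590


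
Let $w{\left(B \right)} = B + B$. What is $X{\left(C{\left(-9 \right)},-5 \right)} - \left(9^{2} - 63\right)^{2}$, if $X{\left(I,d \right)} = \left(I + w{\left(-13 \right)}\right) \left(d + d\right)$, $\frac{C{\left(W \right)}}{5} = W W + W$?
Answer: $-3664$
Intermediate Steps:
$w{\left(B \right)} = 2 B$
$C{\left(W \right)} = 5 W + 5 W^{2}$ ($C{\left(W \right)} = 5 \left(W W + W\right) = 5 \left(W^{2} + W\right) = 5 \left(W + W^{2}\right) = 5 W + 5 W^{2}$)
$X{\left(I,d \right)} = 2 d \left(-26 + I\right)$ ($X{\left(I,d \right)} = \left(I + 2 \left(-13\right)\right) \left(d + d\right) = \left(I - 26\right) 2 d = \left(-26 + I\right) 2 d = 2 d \left(-26 + I\right)$)
$X{\left(C{\left(-9 \right)},-5 \right)} - \left(9^{2} - 63\right)^{2} = 2 \left(-5\right) \left(-26 + 5 \left(-9\right) \left(1 - 9\right)\right) - \left(9^{2} - 63\right)^{2} = 2 \left(-5\right) \left(-26 + 5 \left(-9\right) \left(-8\right)\right) - \left(81 - 63\right)^{2} = 2 \left(-5\right) \left(-26 + 360\right) - 18^{2} = 2 \left(-5\right) 334 - 324 = -3340 - 324 = -3664$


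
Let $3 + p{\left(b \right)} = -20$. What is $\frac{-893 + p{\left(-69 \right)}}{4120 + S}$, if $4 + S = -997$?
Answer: $- \frac{916}{3119} \approx -0.29368$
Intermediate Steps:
$S = -1001$ ($S = -4 - 997 = -1001$)
$p{\left(b \right)} = -23$ ($p{\left(b \right)} = -3 - 20 = -23$)
$\frac{-893 + p{\left(-69 \right)}}{4120 + S} = \frac{-893 - 23}{4120 - 1001} = - \frac{916}{3119}$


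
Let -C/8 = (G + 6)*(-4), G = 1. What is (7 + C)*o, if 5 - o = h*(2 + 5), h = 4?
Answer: -5313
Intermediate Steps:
C = 224 (C = -8*(1 + 6)*(-4) = -56*(-4) = -8*(-28) = 224)
o = -23 (o = 5 - 4*(2 + 5) = 5 - 4*7 = 5 - 1*28 = 5 - 28 = -23)
(7 + C)*o = (7 + 224)*(-23) = 231*(-23) = -5313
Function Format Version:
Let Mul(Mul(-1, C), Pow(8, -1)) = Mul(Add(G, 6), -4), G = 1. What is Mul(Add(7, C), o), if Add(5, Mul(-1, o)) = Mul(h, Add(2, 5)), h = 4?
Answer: -5313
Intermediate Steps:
C = 224 (C = Mul(-8, Mul(Add(1, 6), -4)) = Mul(-8, Mul(7, -4)) = Mul(-8, -28) = 224)
o = -23 (o = Add(5, Mul(-1, Mul(4, Add(2, 5)))) = Add(5, Mul(-1, Mul(4, 7))) = Add(5, Mul(-1, 28)) = Add(5, -28) = -23)
Mul(Add(7, C), o) = Mul(Add(7, 224), -23) = Mul(231, -23) = -5313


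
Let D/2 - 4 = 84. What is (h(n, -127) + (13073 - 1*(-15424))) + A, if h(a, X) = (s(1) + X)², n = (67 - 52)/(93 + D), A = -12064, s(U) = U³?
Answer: 32309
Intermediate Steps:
D = 176 (D = 8 + 2*84 = 8 + 168 = 176)
n = 15/269 (n = (67 - 52)/(93 + 176) = 15/269 ≈ 0.055762)
h(a, X) = (1 + X)² (h(a, X) = (1³ + X)² = (1 + X)²)
(h(n, -127) + (13073 - 1*(-15424))) + A = ((1 - 127)² + (13073 - 1*(-15424))) - 12064 = ((-126)² + (13073 + 15424)) - 12064 = (15876 + 28497) - 12064 = 44373 - 12064 = 32309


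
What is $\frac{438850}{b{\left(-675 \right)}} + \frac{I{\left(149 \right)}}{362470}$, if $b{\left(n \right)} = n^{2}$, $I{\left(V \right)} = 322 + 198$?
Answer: $\frac{637227538}{660601575} \approx 0.96462$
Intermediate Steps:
$I{\left(V \right)} = 520$
$\frac{438850}{b{\left(-675 \right)}} + \frac{I{\left(149 \right)}}{362470} = \frac{438850}{\left(-675\right)^{2}} + \frac{520}{362470} = \frac{438850}{455625} + 520 \cdot \frac{1}{362470} = 438850 \cdot \frac{1}{455625} + \frac{52}{36247} = \frac{17554}{18225} + \frac{52}{36247} = \frac{637227538}{660601575}$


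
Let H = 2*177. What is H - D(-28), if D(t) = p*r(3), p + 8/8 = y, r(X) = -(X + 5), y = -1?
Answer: 338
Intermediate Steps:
r(X) = -5 - X (r(X) = -(5 + X) = -5 - X)
p = -2 (p = -1 - 1 = -2)
D(t) = 16 (D(t) = -2*(-5 - 1*3) = -2*(-5 - 3) = -2*(-8) = 16)
H = 354
H - D(-28) = 354 - 1*16 = 354 - 16 = 338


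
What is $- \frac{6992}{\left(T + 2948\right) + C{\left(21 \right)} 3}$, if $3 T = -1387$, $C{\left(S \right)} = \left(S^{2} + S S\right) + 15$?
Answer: $- \frac{10488}{7765} \approx -1.3507$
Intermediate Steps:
$C{\left(S \right)} = 15 + 2 S^{2}$ ($C{\left(S \right)} = \left(S^{2} + S^{2}\right) + 15 = 2 S^{2} + 15 = 15 + 2 S^{2}$)
$T = - \frac{1387}{3}$ ($T = \frac{1}{3} \left(-1387\right) = - \frac{1387}{3} \approx -462.33$)
$- \frac{6992}{\left(T + 2948\right) + C{\left(21 \right)} 3} = - \frac{6992}{\left(- \frac{1387}{3} + 2948\right) + \left(15 + 2 \cdot 21^{2}\right) 3} = - \frac{6992}{\frac{7457}{3} + \left(15 + 2 \cdot 441\right) 3} = - \frac{6992}{\frac{7457}{3} + \left(15 + 882\right) 3} = - \frac{6992}{\frac{7457}{3} + 897 \cdot 3} = - \frac{6992}{\frac{7457}{3} + 2691} = - \frac{6992}{\frac{15530}{3}} = \left(-6992\right) \frac{3}{15530} = - \frac{10488}{7765}$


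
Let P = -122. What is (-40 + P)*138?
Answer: -22356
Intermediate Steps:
(-40 + P)*138 = (-40 - 122)*138 = -162*138 = -22356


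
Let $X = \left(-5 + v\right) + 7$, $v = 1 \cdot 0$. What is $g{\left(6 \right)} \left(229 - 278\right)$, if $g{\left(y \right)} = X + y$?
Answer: $-392$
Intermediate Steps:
$v = 0$
$X = 2$ ($X = \left(-5 + 0\right) + 7 = -5 + 7 = 2$)
$g{\left(y \right)} = 2 + y$
$g{\left(6 \right)} \left(229 - 278\right) = \left(2 + 6\right) \left(229 - 278\right) = 8 \left(229 - 278\right) = 8 \left(-49\right) = -392$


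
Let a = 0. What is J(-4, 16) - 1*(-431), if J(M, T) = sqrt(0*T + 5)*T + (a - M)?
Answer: 435 + 16*sqrt(5) ≈ 470.78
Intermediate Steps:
J(M, T) = -M + T*sqrt(5) (J(M, T) = sqrt(0*T + 5)*T + (0 - M) = sqrt(0 + 5)*T - M = sqrt(5)*T - M = T*sqrt(5) - M = -M + T*sqrt(5))
J(-4, 16) - 1*(-431) = (-1*(-4) + 16*sqrt(5)) - 1*(-431) = (4 + 16*sqrt(5)) + 431 = 435 + 16*sqrt(5)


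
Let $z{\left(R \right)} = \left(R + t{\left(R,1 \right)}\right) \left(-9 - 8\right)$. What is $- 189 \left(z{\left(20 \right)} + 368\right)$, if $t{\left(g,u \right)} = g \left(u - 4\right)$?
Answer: $-198072$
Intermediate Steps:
$t{\left(g,u \right)} = g \left(-4 + u\right)$
$z{\left(R \right)} = 34 R$ ($z{\left(R \right)} = \left(R + R \left(-4 + 1\right)\right) \left(-9 - 8\right) = \left(R + R \left(-3\right)\right) \left(-17\right) = \left(R - 3 R\right) \left(-17\right) = - 2 R \left(-17\right) = 34 R$)
$- 189 \left(z{\left(20 \right)} + 368\right) = - 189 \left(34 \cdot 20 + 368\right) = - 189 \left(680 + 368\right) = \left(-189\right) 1048 = -198072$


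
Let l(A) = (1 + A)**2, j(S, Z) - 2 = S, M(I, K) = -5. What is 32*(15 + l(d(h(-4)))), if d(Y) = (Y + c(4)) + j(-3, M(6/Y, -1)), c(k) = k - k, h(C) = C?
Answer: 992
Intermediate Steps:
j(S, Z) = 2 + S
c(k) = 0
d(Y) = -1 + Y (d(Y) = (Y + 0) + (2 - 3) = Y - 1 = -1 + Y)
32*(15 + l(d(h(-4)))) = 32*(15 + (1 + (-1 - 4))**2) = 32*(15 + (1 - 5)**2) = 32*(15 + (-4)**2) = 32*(15 + 16) = 32*31 = 992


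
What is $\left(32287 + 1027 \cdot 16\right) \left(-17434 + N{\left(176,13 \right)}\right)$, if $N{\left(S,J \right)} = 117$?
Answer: $-843666923$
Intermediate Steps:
$\left(32287 + 1027 \cdot 16\right) \left(-17434 + N{\left(176,13 \right)}\right) = \left(32287 + 1027 \cdot 16\right) \left(-17434 + 117\right) = \left(32287 + 16432\right) \left(-17317\right) = 48719 \left(-17317\right) = -843666923$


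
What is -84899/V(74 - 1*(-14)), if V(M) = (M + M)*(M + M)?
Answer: -84899/30976 ≈ -2.7408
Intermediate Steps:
V(M) = 4*M**2 (V(M) = (2*M)*(2*M) = 4*M**2)
-84899/V(74 - 1*(-14)) = -84899*1/(4*(74 - 1*(-14))**2) = -84899*1/(4*(74 + 14)**2) = -84899/(4*88**2) = -84899/(4*7744) = -84899/30976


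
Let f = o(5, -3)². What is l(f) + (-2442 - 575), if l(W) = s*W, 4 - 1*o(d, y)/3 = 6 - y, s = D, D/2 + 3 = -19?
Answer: -12917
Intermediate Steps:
D = -44 (D = -6 + 2*(-19) = -6 - 38 = -44)
s = -44
o(d, y) = -6 + 3*y (o(d, y) = 12 - 3*(6 - y) = 12 + (-18 + 3*y) = -6 + 3*y)
f = 225 (f = (-6 + 3*(-3))² = (-6 - 9)² = (-15)² = 225)
l(W) = -44*W
l(f) + (-2442 - 575) = -44*225 + (-2442 - 575) = -9900 - 3017 = -12917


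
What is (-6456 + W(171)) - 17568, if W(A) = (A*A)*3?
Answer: 63699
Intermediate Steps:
W(A) = 3*A² (W(A) = A²*3 = 3*A²)
(-6456 + W(171)) - 17568 = (-6456 + 3*171²) - 17568 = (-6456 + 3*29241) - 17568 = (-6456 + 87723) - 17568 = 81267 - 17568 = 63699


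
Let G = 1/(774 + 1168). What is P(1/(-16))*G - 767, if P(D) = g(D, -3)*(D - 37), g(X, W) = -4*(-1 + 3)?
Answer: -2978435/3884 ≈ -766.85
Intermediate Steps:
g(X, W) = -8 (g(X, W) = -4*2 = -8)
P(D) = 296 - 8*D (P(D) = -8*(D - 37) = -8*(-37 + D) = 296 - 8*D)
G = 1/1942 ≈ 0.00051493
P(1/(-16))*G - 767 = (296 - 8/(-16))*(1/1942) - 767 = (296 - 8*(-1/16))*(1/1942) - 767 = (296 + ½)*(1/1942) - 767 = (593/2)*(1/1942) - 767 = 593/3884 - 767 = -2978435/3884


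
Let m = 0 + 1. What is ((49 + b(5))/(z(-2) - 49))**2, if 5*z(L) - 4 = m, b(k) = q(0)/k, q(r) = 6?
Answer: 63001/57600 ≈ 1.0938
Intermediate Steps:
m = 1
b(k) = 6/k
z(L) = 1 (z(L) = 4/5 + (1/5)*1 = 4/5 + 1/5 = 1)
((49 + b(5))/(z(-2) - 49))**2 = ((49 + 6/5)/(1 - 49))**2 = ((49 + 6*(1/5))/(-48))**2 = ((49 + 6/5)*(-1/48))**2 = ((251/5)*(-1/48))**2 = (-251/240)**2 = 63001/57600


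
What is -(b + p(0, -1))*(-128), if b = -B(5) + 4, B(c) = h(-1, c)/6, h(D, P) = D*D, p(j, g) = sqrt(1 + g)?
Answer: 1472/3 ≈ 490.67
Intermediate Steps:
h(D, P) = D**2
B(c) = 1/6 (B(c) = (-1)**2/6 = 1*(1/6) = 1/6)
b = 23/6 (b = -1*1/6 + 4 = -1/6 + 4 = 23/6 ≈ 3.8333)
-(b + p(0, -1))*(-128) = -(23/6 + sqrt(1 - 1))*(-128) = -(23/6 + sqrt(0))*(-128) = -(23/6 + 0)*(-128) = -23*(-128)/6 = -1*(-1472/3) = 1472/3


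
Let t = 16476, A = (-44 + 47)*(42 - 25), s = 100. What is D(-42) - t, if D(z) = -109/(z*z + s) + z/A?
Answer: -522119437/31688 ≈ -16477.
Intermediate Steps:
A = 51 (A = 3*17 = 51)
D(z) = -109/(100 + z²) + z/51 (D(z) = -109/(z*z + 100) + z/51 = -109/(z² + 100) + z*(1/51) = -109/(100 + z²) + z/51)
D(-42) - t = (-5559 + (-42)³ + 100*(-42))/(51*(100 + (-42)²)) - 1*16476 = (-5559 - 74088 - 4200)/(51*(100 + 1764)) - 16476 = (1/51)*(-83847)/1864 - 16476 = (1/51)*(1/1864)*(-83847) - 16476 = -27949/31688 - 16476 = -522119437/31688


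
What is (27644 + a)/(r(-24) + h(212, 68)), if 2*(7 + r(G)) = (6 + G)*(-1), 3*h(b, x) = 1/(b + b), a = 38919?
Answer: 84668136/2545 ≈ 33268.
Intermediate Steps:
h(b, x) = 1/(6*b) (h(b, x) = 1/(3*(b + b)) = 1/(3*((2*b))) = (1/(2*b))/3 = 1/(6*b))
r(G) = -10 - G/2 (r(G) = -7 + ((6 + G)*(-1))/2 = -7 + (-6 - G)/2 = -7 + (-3 - G/2) = -10 - G/2)
(27644 + a)/(r(-24) + h(212, 68)) = (27644 + 38919)/((-10 - ½*(-24)) + (⅙)/212) = 66563/((-10 + 12) + (⅙)*(1/212)) = 66563/(2 + 1/1272) = 66563/(2545/1272) = 66563*(1272/2545) = 84668136/2545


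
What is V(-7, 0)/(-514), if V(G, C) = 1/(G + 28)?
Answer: -1/10794 ≈ -9.2644e-5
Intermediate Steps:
V(G, C) = 1/(28 + G)
V(-7, 0)/(-514) = 1/((28 - 7)*(-514)) = -1/514/21 = (1/21)*(-1/514) = -1/10794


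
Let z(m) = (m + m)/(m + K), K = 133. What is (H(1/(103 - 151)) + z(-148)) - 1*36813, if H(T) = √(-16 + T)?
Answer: -551899/15 + I*√2307/12 ≈ -36793.0 + 4.0026*I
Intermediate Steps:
z(m) = 2*m/(133 + m) (z(m) = (m + m)/(m + 133) = (2*m)/(133 + m) = 2*m/(133 + m))
(H(1/(103 - 151)) + z(-148)) - 1*36813 = (√(-16 + 1/(103 - 151)) + 2*(-148)/(133 - 148)) - 1*36813 = (√(-16 + 1/(-48)) + 2*(-148)/(-15)) - 36813 = (√(-16 - 1/48) + 2*(-148)*(-1/15)) - 36813 = (√(-769/48) + 296/15) - 36813 = (I*√2307/12 + 296/15) - 36813 = (296/15 + I*√2307/12) - 36813 = -551899/15 + I*√2307/12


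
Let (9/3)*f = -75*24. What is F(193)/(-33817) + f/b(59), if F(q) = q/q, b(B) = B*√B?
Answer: -1/33817 - 600*√59/3481 ≈ -1.3240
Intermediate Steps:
b(B) = B^(3/2)
f = -600 (f = (-75*24)/3 = (⅓)*(-1800) = -600)
F(q) = 1
F(193)/(-33817) + f/b(59) = 1/(-33817) - 600*√59/3481 = 1*(-1/33817) - 600*√59/3481 = -1/33817 - 600*√59/3481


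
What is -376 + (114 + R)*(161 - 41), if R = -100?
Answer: 1304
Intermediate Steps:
-376 + (114 + R)*(161 - 41) = -376 + (114 - 100)*(161 - 41) = -376 + 14*120 = -376 + 1680 = 1304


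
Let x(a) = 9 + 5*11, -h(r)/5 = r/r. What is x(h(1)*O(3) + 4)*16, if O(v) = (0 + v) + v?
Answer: 1024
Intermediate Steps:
O(v) = 2*v (O(v) = v + v = 2*v)
h(r) = -5 (h(r) = -5*r/r = -5*1 = -5)
x(a) = 64 (x(a) = 9 + 55 = 64)
x(h(1)*O(3) + 4)*16 = 64*16 = 1024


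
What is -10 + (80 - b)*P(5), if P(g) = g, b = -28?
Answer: 530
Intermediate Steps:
-10 + (80 - b)*P(5) = -10 + (80 - 1*(-28))*5 = -10 + (80 + 28)*5 = -10 + 108*5 = -10 + 540 = 530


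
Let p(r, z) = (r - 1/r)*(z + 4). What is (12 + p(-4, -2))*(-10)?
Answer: -45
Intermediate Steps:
p(r, z) = (4 + z)*(r - 1/r) (p(r, z) = (r - 1/r)*(4 + z) = (4 + z)*(r - 1/r))
(12 + p(-4, -2))*(-10) = (12 + (-4 - 1*(-2) + (-4)²*(4 - 2))/(-4))*(-10) = (12 - (-4 + 2 + 16*2)/4)*(-10) = (12 - (-4 + 2 + 32)/4)*(-10) = (12 - ¼*30)*(-10) = (12 - 15/2)*(-10) = (9/2)*(-10) = -45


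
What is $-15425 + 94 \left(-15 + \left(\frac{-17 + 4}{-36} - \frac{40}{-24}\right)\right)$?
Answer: $- \frac{299599}{18} \approx -16644.0$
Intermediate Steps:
$-15425 + 94 \left(-15 + \left(\frac{-17 + 4}{-36} - \frac{40}{-24}\right)\right) = -15425 + 94 \left(-15 - - \frac{73}{36}\right) = -15425 + 94 \left(-15 + \left(\frac{13}{36} + \frac{5}{3}\right)\right) = -15425 + 94 \left(-15 + \frac{73}{36}\right) = -15425 + 94 \left(- \frac{467}{36}\right) = -15425 - \frac{21949}{18} = - \frac{299599}{18}$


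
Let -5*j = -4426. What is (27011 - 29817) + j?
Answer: -9604/5 ≈ -1920.8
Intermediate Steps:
j = 4426/5 (j = -⅕*(-4426) = 4426/5 ≈ 885.20)
(27011 - 29817) + j = (27011 - 29817) + 4426/5 = -2806 + 4426/5 = -9604/5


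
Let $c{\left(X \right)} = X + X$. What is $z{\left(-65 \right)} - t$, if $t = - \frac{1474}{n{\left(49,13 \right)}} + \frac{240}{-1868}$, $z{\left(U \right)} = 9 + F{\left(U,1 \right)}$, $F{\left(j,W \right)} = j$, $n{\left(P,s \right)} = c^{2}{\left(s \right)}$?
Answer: $- \frac{8474917}{157846} \approx -53.691$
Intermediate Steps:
$c{\left(X \right)} = 2 X$
$n{\left(P,s \right)} = 4 s^{2}$ ($n{\left(P,s \right)} = \left(2 s\right)^{2} = 4 s^{2}$)
$z{\left(U \right)} = 9 + U$
$t = - \frac{364459}{157846}$ ($t = - \frac{1474}{4 \cdot 13^{2}} + \frac{240}{-1868} = - \frac{1474}{4 \cdot 169} + 240 \left(- \frac{1}{1868}\right) = - \frac{1474}{676} - \frac{60}{467} = \left(-1474\right) \frac{1}{676} - \frac{60}{467} = - \frac{737}{338} - \frac{60}{467} = - \frac{364459}{157846} \approx -2.309$)
$z{\left(-65 \right)} - t = \left(9 - 65\right) - - \frac{364459}{157846} = -56 + \frac{364459}{157846} = - \frac{8474917}{157846}$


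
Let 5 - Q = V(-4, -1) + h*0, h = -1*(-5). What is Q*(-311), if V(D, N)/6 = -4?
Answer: -9019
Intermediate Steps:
V(D, N) = -24 (V(D, N) = 6*(-4) = -24)
h = 5
Q = 29 (Q = 5 - (-24 + 5*0) = 5 - (-24 + 0) = 5 - 1*(-24) = 5 + 24 = 29)
Q*(-311) = 29*(-311) = -9019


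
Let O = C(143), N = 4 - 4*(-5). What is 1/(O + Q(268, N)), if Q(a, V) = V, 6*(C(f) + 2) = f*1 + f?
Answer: 3/209 ≈ 0.014354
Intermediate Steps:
C(f) = -2 + f/3 (C(f) = -2 + (f*1 + f)/6 = -2 + (f + f)/6 = -2 + (2*f)/6 = -2 + f/3)
N = 24 (N = 4 + 20 = 24)
O = 137/3 (O = -2 + (⅓)*143 = -2 + 143/3 = 137/3 ≈ 45.667)
1/(O + Q(268, N)) = 1/(137/3 + 24) = 1/(209/3) = 3/209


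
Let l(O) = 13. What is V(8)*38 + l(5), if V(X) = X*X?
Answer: 2445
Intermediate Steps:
V(X) = X²
V(8)*38 + l(5) = 8²*38 + 13 = 64*38 + 13 = 2432 + 13 = 2445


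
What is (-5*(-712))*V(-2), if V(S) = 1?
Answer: 3560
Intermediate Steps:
(-5*(-712))*V(-2) = -5*(-712)*1 = 3560*1 = 3560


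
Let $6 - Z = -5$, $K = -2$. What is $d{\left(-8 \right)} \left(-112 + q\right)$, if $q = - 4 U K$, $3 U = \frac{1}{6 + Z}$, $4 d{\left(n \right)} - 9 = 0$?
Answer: $- \frac{4278}{17} \approx -251.65$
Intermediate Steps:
$d{\left(n \right)} = \frac{9}{4}$ ($d{\left(n \right)} = \frac{9}{4} + \frac{1}{4} \cdot 0 = \frac{9}{4} + 0 = \frac{9}{4}$)
$Z = 11$ ($Z = 6 - -5 = 6 + 5 = 11$)
$U = \frac{1}{51}$ ($U = \frac{1}{3 \left(6 + 11\right)} = \frac{1}{3 \cdot 17} = \frac{1}{3} \cdot \frac{1}{17} = \frac{1}{51} \approx 0.019608$)
$q = \frac{8}{51}$ ($q = \left(-4\right) \frac{1}{51} \left(-2\right) = \left(- \frac{4}{51}\right) \left(-2\right) = \frac{8}{51} \approx 0.15686$)
$d{\left(-8 \right)} \left(-112 + q\right) = \frac{9 \left(-112 + \frac{8}{51}\right)}{4} = \frac{9}{4} \left(- \frac{5704}{51}\right) = - \frac{4278}{17}$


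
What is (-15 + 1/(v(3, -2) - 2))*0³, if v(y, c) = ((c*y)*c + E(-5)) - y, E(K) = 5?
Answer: 0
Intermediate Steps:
v(y, c) = 5 - y + y*c² (v(y, c) = ((c*y)*c + 5) - y = (y*c² + 5) - y = (5 + y*c²) - y = 5 - y + y*c²)
(-15 + 1/(v(3, -2) - 2))*0³ = (-15 + 1/((5 - 1*3 + 3*(-2)²) - 2))*0³ = (-15 + 1/((5 - 3 + 3*4) - 2))*0 = (-15 + 1/((5 - 3 + 12) - 2))*0 = (-15 + 1/(14 - 2))*0 = (-15 + 1/12)*0 = -179/12*0 = 0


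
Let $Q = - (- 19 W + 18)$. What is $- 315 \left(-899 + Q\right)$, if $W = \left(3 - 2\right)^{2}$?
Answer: $282870$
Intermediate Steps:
$W = 1$ ($W = 1^{2} = 1$)
$Q = 1$ ($Q = - (\left(-19\right) 1 + 18) = - (-19 + 18) = \left(-1\right) \left(-1\right) = 1$)
$- 315 \left(-899 + Q\right) = - 315 \left(-899 + 1\right) = \left(-315\right) \left(-898\right) = 282870$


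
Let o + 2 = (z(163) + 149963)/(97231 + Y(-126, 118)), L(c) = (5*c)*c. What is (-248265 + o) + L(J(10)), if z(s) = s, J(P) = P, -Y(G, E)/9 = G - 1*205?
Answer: -12414290472/50105 ≈ -2.4777e+5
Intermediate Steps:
Y(G, E) = 1845 - 9*G (Y(G, E) = -9*(G - 1*205) = -9*(G - 205) = -9*(-205 + G) = 1845 - 9*G)
L(c) = 5*c**2
o = -25147/50105 (o = -2 + (163 + 149963)/(97231 + (1845 - 9*(-126))) = -2 + 150126/(97231 + (1845 + 1134)) = -2 + 150126/(97231 + 2979) = -2 + 150126/100210 = -2 + 150126*(1/100210) = -2 + 75063/50105 = -25147/50105 ≈ -0.50189)
(-248265 + o) + L(J(10)) = (-248265 - 25147/50105) + 5*10**2 = -12439342972/50105 + 5*100 = -12439342972/50105 + 500 = -12414290472/50105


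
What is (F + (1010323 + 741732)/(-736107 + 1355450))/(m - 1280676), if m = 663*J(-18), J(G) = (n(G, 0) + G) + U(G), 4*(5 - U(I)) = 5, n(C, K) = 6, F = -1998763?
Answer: 4951672482616/3186261468969 ≈ 1.5541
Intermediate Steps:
U(I) = 15/4 (U(I) = 5 - ¼*5 = 5 - 5/4 = 15/4)
J(G) = 39/4 + G (J(G) = (6 + G) + 15/4 = 39/4 + G)
m = -21879/4 (m = 663*(39/4 - 18) = 663*(-33/4) = -21879/4 ≈ -5469.8)
(F + (1010323 + 741732)/(-736107 + 1355450))/(m - 1280676) = (-1998763 + (1010323 + 741732)/(-736107 + 1355450))/(-21879/4 - 1280676) = (-1998763 + 1752055/619343)/(-5144583/4) = (-1998763 + 1752055*(1/619343))*(-4/5144583) = (-1998763 + 1752055/619343)*(-4/5144583) = -1237918120654/619343*(-4/5144583) = 4951672482616/3186261468969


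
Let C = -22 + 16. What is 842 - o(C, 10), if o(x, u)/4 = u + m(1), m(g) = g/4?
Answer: 801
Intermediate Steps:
m(g) = g/4 (m(g) = g*(¼) = g/4)
C = -6
o(x, u) = 1 + 4*u (o(x, u) = 4*(u + (¼)*1) = 4*(u + ¼) = 4*(¼ + u) = 1 + 4*u)
842 - o(C, 10) = 842 - (1 + 4*10) = 842 - (1 + 40) = 842 - 1*41 = 842 - 41 = 801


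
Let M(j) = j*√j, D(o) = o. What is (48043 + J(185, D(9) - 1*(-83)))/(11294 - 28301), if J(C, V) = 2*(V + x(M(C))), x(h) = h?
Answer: -48227/17007 - 370*√185/17007 ≈ -3.1316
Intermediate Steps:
M(j) = j^(3/2)
J(C, V) = 2*V + 2*C^(3/2) (J(C, V) = 2*(V + C^(3/2)) = 2*V + 2*C^(3/2))
(48043 + J(185, D(9) - 1*(-83)))/(11294 - 28301) = (48043 + (2*(9 - 1*(-83)) + 2*185^(3/2)))/(11294 - 28301) = (48043 + (2*(9 + 83) + 2*(185*√185)))/(-17007) = (48043 + (2*92 + 370*√185))*(-1/17007) = (48043 + (184 + 370*√185))*(-1/17007) = (48227 + 370*√185)*(-1/17007) = -48227/17007 - 370*√185/17007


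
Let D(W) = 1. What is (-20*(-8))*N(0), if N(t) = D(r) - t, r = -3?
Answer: 160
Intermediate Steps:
N(t) = 1 - t
(-20*(-8))*N(0) = (-20*(-8))*(1 - 1*0) = 160*(1 + 0) = 160*1 = 160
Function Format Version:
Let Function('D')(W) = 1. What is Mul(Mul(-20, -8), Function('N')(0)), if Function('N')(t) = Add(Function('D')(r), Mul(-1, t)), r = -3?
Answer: 160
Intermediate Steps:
Function('N')(t) = Add(1, Mul(-1, t))
Mul(Mul(-20, -8), Function('N')(0)) = Mul(Mul(-20, -8), Add(1, Mul(-1, 0))) = Mul(160, Add(1, 0)) = Mul(160, 1) = 160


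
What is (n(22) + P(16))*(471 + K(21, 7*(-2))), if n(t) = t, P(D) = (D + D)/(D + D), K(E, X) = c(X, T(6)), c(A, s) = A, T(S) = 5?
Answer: 10511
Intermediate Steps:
K(E, X) = X
P(D) = 1 (P(D) = (2*D)/((2*D)) = (2*D)*(1/(2*D)) = 1)
(n(22) + P(16))*(471 + K(21, 7*(-2))) = (22 + 1)*(471 + 7*(-2)) = 23*(471 - 14) = 23*457 = 10511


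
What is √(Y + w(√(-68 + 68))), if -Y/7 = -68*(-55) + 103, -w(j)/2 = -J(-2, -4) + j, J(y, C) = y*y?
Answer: I*√26893 ≈ 163.99*I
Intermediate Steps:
J(y, C) = y²
w(j) = 8 - 2*j (w(j) = -2*(-1*(-2)² + j) = -2*(-1*4 + j) = -2*(-4 + j) = 8 - 2*j)
Y = -26901 (Y = -7*(-68*(-55) + 103) = -7*(3740 + 103) = -7*3843 = -26901)
√(Y + w(√(-68 + 68))) = √(-26901 + (8 - 2*√(-68 + 68))) = √(-26901 + (8 - 2*√0)) = √(-26901 + (8 - 2*0)) = √(-26901 + (8 + 0)) = √(-26901 + 8) = √(-26893) = I*√26893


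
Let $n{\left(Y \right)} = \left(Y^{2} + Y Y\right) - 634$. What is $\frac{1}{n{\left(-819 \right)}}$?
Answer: $\frac{1}{1340888} \approx 7.4577 \cdot 10^{-7}$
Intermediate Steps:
$n{\left(Y \right)} = -634 + 2 Y^{2}$ ($n{\left(Y \right)} = \left(Y^{2} + Y^{2}\right) - 634 = 2 Y^{2} - 634 = -634 + 2 Y^{2}$)
$\frac{1}{n{\left(-819 \right)}} = \frac{1}{-634 + 2 \left(-819\right)^{2}} = \frac{1}{-634 + 2 \cdot 670761} = \frac{1}{-634 + 1341522} = \frac{1}{1340888}$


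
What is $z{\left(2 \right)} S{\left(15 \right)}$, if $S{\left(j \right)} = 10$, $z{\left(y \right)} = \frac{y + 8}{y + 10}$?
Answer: $\frac{25}{3} \approx 8.3333$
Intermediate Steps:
$z{\left(y \right)} = \frac{8 + y}{10 + y}$
$z{\left(2 \right)} S{\left(15 \right)} = \frac{8 + 2}{10 + 2} \cdot 10 = \frac{1}{12} \cdot 10 \cdot 10 = \frac{5}{6} \cdot 10 = \frac{25}{3}$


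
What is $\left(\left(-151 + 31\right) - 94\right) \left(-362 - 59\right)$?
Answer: $90094$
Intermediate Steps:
$\left(\left(-151 + 31\right) - 94\right) \left(-362 - 59\right) = \left(-120 - 94\right) \left(-421\right) = \left(-214\right) \left(-421\right) = 90094$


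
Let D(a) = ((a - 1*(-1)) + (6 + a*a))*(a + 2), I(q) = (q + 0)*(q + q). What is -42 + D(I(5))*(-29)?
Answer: -3855998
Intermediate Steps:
I(q) = 2*q² (I(q) = q*(2*q) = 2*q²)
D(a) = (2 + a)*(7 + a + a²) (D(a) = ((a + 1) + (6 + a²))*(2 + a) = ((1 + a) + (6 + a²))*(2 + a) = (7 + a + a²)*(2 + a) = (2 + a)*(7 + a + a²))
-42 + D(I(5))*(-29) = -42 + (14 + (2*5²)³ + 3*(2*5²)² + 9*(2*5²))*(-29) = -42 + (14 + (2*25)³ + 3*(2*25)² + 9*(2*25))*(-29) = -42 + (14 + 50³ + 3*50² + 9*50)*(-29) = -42 + (14 + 125000 + 3*2500 + 450)*(-29) = -42 + (14 + 125000 + 7500 + 450)*(-29) = -42 + 132964*(-29) = -42 - 3855956 = -3855998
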